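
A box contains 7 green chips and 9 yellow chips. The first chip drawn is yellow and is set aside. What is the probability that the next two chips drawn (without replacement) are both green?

1/5

With the first chip removed, 7 green remain out of 15.
P = 7/15 × 6/14 = 42/210 = 1/5.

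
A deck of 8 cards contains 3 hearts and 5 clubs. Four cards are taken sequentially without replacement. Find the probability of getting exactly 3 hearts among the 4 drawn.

1/14

One ordering (hearts drawn first) has probability 3/8 × 2/7 × 1/6 × 5/5 = 30/1680 = 1/56.
There are C(4,3) = 4 such orderings, each equally likely, so P = 4 × 1/56 = 1/14.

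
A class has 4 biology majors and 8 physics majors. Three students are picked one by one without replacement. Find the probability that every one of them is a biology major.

1/55

P = 4/12 × 3/11 × 2/10 = 24/1320 = 1/55.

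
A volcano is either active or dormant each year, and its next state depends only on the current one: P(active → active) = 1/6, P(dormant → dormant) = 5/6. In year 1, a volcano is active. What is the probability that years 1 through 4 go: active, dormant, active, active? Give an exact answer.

5/216

Year 1 is given. For each transition, use the conditional probability from the current state:
P(dormant | active) = 5/6; P(active | dormant) = 1/6; P(active | active) = 1/6.
P = 5/6 × 1/6 × 1/6 = 5/216.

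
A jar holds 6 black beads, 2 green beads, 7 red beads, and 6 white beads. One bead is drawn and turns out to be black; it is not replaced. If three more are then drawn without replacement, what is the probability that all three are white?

With the first bead removed, 6 white remain out of 20.
P = 6/20 × 5/19 × 4/18 = 120/6840 = 1/57.

1/57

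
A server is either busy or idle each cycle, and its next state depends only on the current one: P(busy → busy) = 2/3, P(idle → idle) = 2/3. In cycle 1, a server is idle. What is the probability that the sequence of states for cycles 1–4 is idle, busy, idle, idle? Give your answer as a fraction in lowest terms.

Cycle 1 is given. For each transition, use the conditional probability from the current state:
P(busy | idle) = 1/3; P(idle | busy) = 1/3; P(idle | idle) = 2/3.
P = 1/3 × 1/3 × 2/3 = 2/27.

2/27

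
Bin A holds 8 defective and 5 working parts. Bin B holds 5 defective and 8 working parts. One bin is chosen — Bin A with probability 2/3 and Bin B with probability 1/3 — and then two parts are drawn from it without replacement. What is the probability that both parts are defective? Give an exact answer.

11/39

From Bin A: P(both defective) = (8/13)(7/12) = 14/39.
From Bin B: P(both defective) = (5/13)(4/12) = 5/39.
Total probability = (2/3)(14/39) + (1/3)(5/39) = 11/39.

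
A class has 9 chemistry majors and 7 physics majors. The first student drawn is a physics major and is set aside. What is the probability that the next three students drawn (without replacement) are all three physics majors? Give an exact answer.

4/91

After the first draw, 6 of the remaining 15 students are physics majors.
P = 6/15 × 5/14 × 4/13 = 120/2730 = 4/91.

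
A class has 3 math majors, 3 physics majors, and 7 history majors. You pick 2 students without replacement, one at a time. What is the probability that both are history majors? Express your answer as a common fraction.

7/26

P(every draw is a history major) = 7/13 × 6/12 = 42/156 = 7/26.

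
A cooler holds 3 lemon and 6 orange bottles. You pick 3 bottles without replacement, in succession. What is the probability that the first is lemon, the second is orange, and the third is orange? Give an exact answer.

5/28

Chain rule:
P = 3/9 × 6/8 × 5/7 = 90/504 = 5/28.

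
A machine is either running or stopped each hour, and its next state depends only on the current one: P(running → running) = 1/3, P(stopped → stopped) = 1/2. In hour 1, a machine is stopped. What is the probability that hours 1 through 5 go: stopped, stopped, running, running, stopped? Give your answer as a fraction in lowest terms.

Hour 1 is given. For each transition, use the conditional probability from the current state:
P(stopped | stopped) = 1/2; P(running | stopped) = 1/2; P(running | running) = 1/3; P(stopped | running) = 2/3.
P = 1/2 × 1/2 × 1/3 × 2/3 = 2/36 = 1/18.

1/18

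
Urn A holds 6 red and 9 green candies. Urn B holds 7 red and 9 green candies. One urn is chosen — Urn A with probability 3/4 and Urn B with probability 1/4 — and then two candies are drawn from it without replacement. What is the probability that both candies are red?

From Urn A: P(both red) = (6/15)(5/14) = 1/7.
From Urn B: P(both red) = (7/16)(6/15) = 7/40.
Total probability = (3/4)(1/7) + (1/4)(7/40) = 169/1120.

169/1120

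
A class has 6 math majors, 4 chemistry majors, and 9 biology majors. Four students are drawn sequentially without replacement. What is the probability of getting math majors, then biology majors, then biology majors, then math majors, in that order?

Multiply the probability of each draw given the previous ones:
P = 6/19 × 9/18 × 8/17 × 5/16 = 2160/93024 = 15/646.

15/646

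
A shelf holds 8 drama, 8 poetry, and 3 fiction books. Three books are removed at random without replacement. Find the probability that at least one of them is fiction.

P(no fiction) = 16/19 × 15/18 × 14/17 = 3360/5814 = 560/969.
P(at least one) = 1 − 560/969 = 409/969.

409/969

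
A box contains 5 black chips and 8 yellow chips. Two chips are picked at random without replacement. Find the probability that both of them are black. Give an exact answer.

P = 5/13 × 4/12 = 20/156 = 5/39.

5/39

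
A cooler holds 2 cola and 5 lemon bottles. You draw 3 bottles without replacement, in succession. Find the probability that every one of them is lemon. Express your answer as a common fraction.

P(every draw is lemon) = 5/7 × 4/6 × 3/5 = 60/210 = 2/7.

2/7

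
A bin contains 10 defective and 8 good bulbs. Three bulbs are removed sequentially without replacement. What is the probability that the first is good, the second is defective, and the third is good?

35/306

Each draw changes the counts, so multiply the conditional probabilities along the sequence:
P = 8/18 × 10/17 × 7/16 = 560/4896 = 35/306.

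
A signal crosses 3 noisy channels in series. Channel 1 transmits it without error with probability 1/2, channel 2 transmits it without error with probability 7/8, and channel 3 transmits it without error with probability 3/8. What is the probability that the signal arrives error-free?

Multiplying along the chain,
P = 1/2 × 7/8 × 3/8 = 21/128.

21/128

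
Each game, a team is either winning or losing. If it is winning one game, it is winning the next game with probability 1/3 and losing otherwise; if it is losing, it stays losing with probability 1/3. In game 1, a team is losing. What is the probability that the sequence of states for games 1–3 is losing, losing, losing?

1/9

Game 1 is given. For each transition, use the conditional probability from the current state:
P(losing | losing) = 1/3; P(losing | losing) = 1/3.
P = 1/3 × 1/3 = 1/9.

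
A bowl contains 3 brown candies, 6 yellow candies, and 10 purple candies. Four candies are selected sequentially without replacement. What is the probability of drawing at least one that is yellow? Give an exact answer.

3161/3876

P(no yellow) = 13/19 × 12/18 × 11/17 × 10/16 = 17160/93024 = 715/3876.
P(at least one) = 1 − 715/3876 = 3161/3876.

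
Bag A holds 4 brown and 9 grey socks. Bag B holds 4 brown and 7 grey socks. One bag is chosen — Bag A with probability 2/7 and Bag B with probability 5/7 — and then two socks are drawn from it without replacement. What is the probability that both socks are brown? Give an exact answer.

From Bag A: P(both brown) = (4/13)(3/12) = 1/13.
From Bag B: P(both brown) = (4/11)(3/10) = 6/55.
Total probability = (2/7)(1/13) + (5/7)(6/55) = 100/1001.

100/1001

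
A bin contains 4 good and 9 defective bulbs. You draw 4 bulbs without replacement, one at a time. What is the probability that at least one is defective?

714/715

P(no defective) = 4/13 × 3/12 × 2/11 × 1/10 = 24/17160 = 1/715.
P(at least one) = 1 − 1/715 = 714/715.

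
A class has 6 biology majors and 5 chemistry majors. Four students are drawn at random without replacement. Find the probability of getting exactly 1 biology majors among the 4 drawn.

One ordering (a biology major drawn first) has probability 6/11 × 5/10 × 4/9 × 3/8 = 360/7920 = 1/22.
There are C(4,1) = 4 such orderings, each equally likely, so P = 4 × 1/22 = 2/11.

2/11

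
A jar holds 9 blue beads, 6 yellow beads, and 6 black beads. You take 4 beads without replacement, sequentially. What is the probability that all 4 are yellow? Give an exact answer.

1/399

P(every draw is yellow) = 6/21 × 5/20 × 4/19 × 3/18 = 360/143640 = 1/399.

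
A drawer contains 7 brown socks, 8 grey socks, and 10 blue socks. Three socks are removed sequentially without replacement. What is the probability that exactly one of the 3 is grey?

One ordering (grey drawn first) has probability 8/25 × 17/24 × 16/23 = 2176/13800 = 272/1725.
There are C(3,1) = 3 such orderings, each equally likely, so P = 3 × 272/1725 = 272/575.

272/575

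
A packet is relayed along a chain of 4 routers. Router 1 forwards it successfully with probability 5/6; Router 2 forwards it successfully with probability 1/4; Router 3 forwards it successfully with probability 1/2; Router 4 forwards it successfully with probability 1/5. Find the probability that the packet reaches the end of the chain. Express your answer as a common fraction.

1/48

The events are sequential, so multiply the conditional probabilities:
P = 5/6 × 1/4 × 1/2 × 1/5 = 5/240 = 1/48.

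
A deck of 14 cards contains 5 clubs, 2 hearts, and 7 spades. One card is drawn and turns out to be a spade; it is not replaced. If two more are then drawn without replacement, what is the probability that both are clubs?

5/39

With the first card removed, 5 clubs remain out of 13.
P = 5/13 × 4/12 = 20/156 = 5/39.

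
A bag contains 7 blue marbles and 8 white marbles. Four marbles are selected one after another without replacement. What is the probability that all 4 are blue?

P(every draw is blue) = 7/15 × 6/14 × 5/13 × 4/12 = 840/32760 = 1/39.

1/39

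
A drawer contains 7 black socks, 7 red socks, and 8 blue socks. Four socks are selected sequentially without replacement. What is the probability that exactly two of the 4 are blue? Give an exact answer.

364/1045

One ordering (blue drawn first) has probability 8/22 × 7/21 × 14/20 × 13/19 = 10192/175560 = 182/3135.
There are C(4,2) = 6 such orderings, each equally likely, so P = 6 × 182/3135 = 364/1045.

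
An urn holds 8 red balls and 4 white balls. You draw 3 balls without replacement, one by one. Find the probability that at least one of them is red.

54/55

P(no red) = 4/12 × 3/11 × 2/10 = 24/1320 = 1/55.
P(at least one) = 1 − 1/55 = 54/55.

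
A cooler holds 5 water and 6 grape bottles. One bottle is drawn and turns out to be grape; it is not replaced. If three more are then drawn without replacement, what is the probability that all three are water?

After the first draw, 5 of the remaining 10 bottles are water.
P = 5/10 × 4/9 × 3/8 = 60/720 = 1/12.

1/12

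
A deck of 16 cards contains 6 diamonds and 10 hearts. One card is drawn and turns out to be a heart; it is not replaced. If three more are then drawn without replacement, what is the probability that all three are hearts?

With the first card removed, 9 hearts remain out of 15.
P = 9/15 × 8/14 × 7/13 = 504/2730 = 12/65.

12/65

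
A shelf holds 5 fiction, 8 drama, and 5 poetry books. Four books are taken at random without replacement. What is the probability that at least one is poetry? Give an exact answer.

469/612

P(no poetry) = 13/18 × 12/17 × 11/16 × 10/15 = 17160/73440 = 143/612.
P(at least one) = 1 − 143/612 = 469/612.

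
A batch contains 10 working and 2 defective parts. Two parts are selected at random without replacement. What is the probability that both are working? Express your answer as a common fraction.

15/22

P(all working) = 10/12 × 9/11 = 90/132 = 15/22.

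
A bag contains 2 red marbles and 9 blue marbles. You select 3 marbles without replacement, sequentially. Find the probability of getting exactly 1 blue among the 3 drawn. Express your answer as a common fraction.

3/55

One ordering (blue drawn first) has probability 9/11 × 2/10 × 1/9 = 18/990 = 1/55.
There are C(3,1) = 3 such orderings, each equally likely, so P = 3 × 1/55 = 3/55.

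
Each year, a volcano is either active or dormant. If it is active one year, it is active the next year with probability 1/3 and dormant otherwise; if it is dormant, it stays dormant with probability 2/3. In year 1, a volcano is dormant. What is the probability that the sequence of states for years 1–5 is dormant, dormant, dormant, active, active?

4/81

Year 1 is given. For each transition, use the conditional probability from the current state:
P(dormant | dormant) = 2/3; P(dormant | dormant) = 2/3; P(active | dormant) = 1/3; P(active | active) = 1/3.
P = 2/3 × 2/3 × 1/3 × 1/3 = 4/81.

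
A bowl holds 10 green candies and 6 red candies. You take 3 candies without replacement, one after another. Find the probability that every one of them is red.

1/28

P(every draw is red) = 6/16 × 5/15 × 4/14 = 120/3360 = 1/28.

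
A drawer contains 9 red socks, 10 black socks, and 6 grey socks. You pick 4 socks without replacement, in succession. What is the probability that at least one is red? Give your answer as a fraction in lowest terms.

1083/1265

P(no red) = 16/25 × 15/24 × 14/23 × 13/22 = 43680/303600 = 182/1265.
P(at least one) = 1 − 182/1265 = 1083/1265.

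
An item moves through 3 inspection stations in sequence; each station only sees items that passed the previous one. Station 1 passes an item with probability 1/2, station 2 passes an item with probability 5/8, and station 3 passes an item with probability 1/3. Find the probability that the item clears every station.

5/48

Each stage is reached only if all earlier stages succeed, so
P = 1/2 × 5/8 × 1/3 = 5/48.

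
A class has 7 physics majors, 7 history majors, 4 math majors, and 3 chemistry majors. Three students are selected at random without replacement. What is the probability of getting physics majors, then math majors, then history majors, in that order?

Multiply the probability of each draw given the previous ones:
P = 7/21 × 4/20 × 7/19 = 196/7980 = 7/285.

7/285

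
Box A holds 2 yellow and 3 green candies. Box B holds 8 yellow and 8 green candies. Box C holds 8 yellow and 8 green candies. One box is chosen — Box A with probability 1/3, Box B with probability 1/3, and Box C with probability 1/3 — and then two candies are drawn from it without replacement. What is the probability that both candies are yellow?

17/90

From Box A: P(both yellow) = (2/5)(1/4) = 1/10.
From Box B: P(both yellow) = (8/16)(7/15) = 7/30.
From Box C: P(both yellow) = (8/16)(7/15) = 7/30.
Total probability = (1/3)(1/10) + (1/3)(7/30) + (1/3)(7/30) = 17/90.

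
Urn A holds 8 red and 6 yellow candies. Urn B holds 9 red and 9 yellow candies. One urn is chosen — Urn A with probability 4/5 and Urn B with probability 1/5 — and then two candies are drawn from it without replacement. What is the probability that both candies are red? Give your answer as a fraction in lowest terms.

From Urn A: P(both red) = (8/14)(7/13) = 4/13.
From Urn B: P(both red) = (9/18)(8/17) = 4/17.
Total probability = (4/5)(4/13) + (1/5)(4/17) = 324/1105.

324/1105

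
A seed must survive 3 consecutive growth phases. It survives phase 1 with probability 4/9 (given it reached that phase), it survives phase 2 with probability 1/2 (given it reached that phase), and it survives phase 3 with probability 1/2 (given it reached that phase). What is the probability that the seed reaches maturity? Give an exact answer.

1/9

The events are sequential, so multiply the conditional probabilities:
P = 4/9 × 1/2 × 1/2 = 4/36 = 1/9.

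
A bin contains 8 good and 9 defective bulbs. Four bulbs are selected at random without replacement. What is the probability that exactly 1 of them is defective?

18/85

One ordering (defective drawn first) has probability 9/17 × 8/16 × 7/15 × 6/14 = 3024/57120 = 9/170.
There are C(4,1) = 4 such orderings, each equally likely, so P = 4 × 9/170 = 18/85.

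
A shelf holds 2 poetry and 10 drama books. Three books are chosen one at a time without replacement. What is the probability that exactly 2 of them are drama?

One ordering (drama drawn first) has probability 10/12 × 9/11 × 2/10 = 180/1320 = 3/22.
There are C(3,2) = 3 such orderings, each equally likely, so P = 3 × 3/22 = 9/22.

9/22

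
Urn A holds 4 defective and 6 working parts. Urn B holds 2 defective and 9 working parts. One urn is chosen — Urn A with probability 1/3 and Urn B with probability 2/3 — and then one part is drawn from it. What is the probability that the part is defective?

14/55

From Urn A: P(defective) = 4/10.
From Urn B: P(defective) = 2/11.
Total probability = (1/3)(4/10) + (2/3)(2/11) = 14/55.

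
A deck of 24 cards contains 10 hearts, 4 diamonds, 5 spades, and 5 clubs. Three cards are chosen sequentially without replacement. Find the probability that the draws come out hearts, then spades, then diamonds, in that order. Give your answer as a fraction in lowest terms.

25/1518

Chain rule:
P = 10/24 × 5/23 × 4/22 = 200/12144 = 25/1518.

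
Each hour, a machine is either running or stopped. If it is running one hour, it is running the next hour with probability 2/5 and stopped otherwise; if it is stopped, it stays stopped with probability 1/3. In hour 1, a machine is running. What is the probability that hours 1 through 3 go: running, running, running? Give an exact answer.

4/25

Hour 1 is given. For each transition, use the conditional probability from the current state:
P(running | running) = 2/5; P(running | running) = 2/5.
P = 2/5 × 2/5 = 4/25.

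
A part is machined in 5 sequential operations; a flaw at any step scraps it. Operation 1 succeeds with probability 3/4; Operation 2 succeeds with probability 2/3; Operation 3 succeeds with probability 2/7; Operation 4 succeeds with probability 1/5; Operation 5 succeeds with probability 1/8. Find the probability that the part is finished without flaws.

Multiplying along the chain,
P = 3/4 × 2/3 × 2/7 × 1/5 × 1/8 = 12/3360 = 1/280.

1/280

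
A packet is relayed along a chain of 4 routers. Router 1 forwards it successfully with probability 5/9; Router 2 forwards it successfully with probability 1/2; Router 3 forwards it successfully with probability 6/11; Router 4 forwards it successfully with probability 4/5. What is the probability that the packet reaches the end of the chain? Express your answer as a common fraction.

4/33

Multiplying along the chain,
P = 5/9 × 1/2 × 6/11 × 4/5 = 120/990 = 4/33.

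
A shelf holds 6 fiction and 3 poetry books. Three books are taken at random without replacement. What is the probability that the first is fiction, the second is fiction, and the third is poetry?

5/28

Multiply the probability of each draw given the previous ones:
P = 6/9 × 5/8 × 3/7 = 90/504 = 5/28.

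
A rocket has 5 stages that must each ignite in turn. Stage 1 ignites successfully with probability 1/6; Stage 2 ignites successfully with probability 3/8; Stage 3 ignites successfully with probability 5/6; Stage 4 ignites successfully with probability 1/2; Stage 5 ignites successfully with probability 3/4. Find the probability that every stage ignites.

The events are sequential, so multiply the conditional probabilities:
P = 1/6 × 3/8 × 5/6 × 1/2 × 3/4 = 45/2304 = 5/256.

5/256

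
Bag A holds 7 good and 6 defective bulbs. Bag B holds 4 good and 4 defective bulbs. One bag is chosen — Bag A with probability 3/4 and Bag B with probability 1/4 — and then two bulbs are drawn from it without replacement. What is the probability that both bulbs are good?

From Bag A: P(both good) = (7/13)(6/12) = 7/26.
From Bag B: P(both good) = (4/8)(3/7) = 3/14.
Total probability = (3/4)(7/26) + (1/4)(3/14) = 93/364.

93/364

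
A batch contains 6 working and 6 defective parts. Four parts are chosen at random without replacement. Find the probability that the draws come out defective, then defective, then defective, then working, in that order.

Chain rule:
P = 6/12 × 5/11 × 4/10 × 6/9 = 720/11880 = 2/33.

2/33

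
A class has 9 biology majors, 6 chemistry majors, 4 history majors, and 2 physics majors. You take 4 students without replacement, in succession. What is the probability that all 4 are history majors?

P(all history majors) = 4/21 × 3/20 × 2/19 × 1/18 = 24/143640 = 1/5985.

1/5985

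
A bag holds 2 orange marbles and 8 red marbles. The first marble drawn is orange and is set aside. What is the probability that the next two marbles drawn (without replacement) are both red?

With the first marble removed, 8 red remain out of 9.
P = 8/9 × 7/8 = 56/72 = 7/9.

7/9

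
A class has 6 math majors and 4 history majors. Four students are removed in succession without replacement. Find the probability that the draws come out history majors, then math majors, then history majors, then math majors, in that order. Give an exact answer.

Chain rule:
P = 4/10 × 6/9 × 3/8 × 5/7 = 360/5040 = 1/14.

1/14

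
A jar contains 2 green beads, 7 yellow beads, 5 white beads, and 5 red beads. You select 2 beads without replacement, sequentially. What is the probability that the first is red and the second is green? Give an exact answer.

5/171

Chain rule:
P = 5/19 × 2/18 = 10/342 = 5/171.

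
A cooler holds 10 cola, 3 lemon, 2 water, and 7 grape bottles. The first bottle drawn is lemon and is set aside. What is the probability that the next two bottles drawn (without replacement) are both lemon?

After the first draw, 2 of the remaining 21 bottles are lemon.
P = 2/21 × 1/20 = 2/420 = 1/210.

1/210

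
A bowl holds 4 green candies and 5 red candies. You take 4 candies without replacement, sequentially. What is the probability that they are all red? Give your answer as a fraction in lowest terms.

P(every draw is red) = 5/9 × 4/8 × 3/7 × 2/6 = 120/3024 = 5/126.

5/126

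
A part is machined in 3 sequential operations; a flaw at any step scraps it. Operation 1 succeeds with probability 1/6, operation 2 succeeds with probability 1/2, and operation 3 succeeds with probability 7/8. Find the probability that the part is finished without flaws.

Each stage is reached only if all earlier stages succeed, so
P = 1/6 × 1/2 × 7/8 = 7/96.

7/96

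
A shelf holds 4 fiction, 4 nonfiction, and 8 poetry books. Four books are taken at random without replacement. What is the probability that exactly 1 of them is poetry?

16/65

One ordering (poetry drawn first) has probability 8/16 × 8/15 × 7/14 × 6/13 = 2688/43680 = 4/65.
There are C(4,1) = 4 such orderings, each equally likely, so P = 4 × 4/65 = 16/65.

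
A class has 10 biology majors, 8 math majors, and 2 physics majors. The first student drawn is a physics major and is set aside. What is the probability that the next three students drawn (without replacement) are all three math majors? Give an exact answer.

56/969

After the first draw, 8 of the remaining 19 students are math majors.
P = 8/19 × 7/18 × 6/17 = 336/5814 = 56/969.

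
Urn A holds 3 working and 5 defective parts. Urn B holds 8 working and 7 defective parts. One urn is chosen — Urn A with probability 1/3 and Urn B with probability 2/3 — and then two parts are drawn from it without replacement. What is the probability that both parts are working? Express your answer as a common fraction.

269/1260

From Urn A: P(both working) = (3/8)(2/7) = 3/28.
From Urn B: P(both working) = (8/15)(7/14) = 4/15.
Total probability = (1/3)(3/28) + (2/3)(4/15) = 269/1260.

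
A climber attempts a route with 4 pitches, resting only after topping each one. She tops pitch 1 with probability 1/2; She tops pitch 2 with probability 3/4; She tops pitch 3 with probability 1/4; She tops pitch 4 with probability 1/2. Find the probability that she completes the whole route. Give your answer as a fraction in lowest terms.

Multiplying along the chain,
P = 1/2 × 3/4 × 1/4 × 1/2 = 3/64.

3/64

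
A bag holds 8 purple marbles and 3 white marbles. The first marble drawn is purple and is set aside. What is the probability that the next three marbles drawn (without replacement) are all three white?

After the first draw, 3 of the remaining 10 marbles are white.
P = 3/10 × 2/9 × 1/8 = 6/720 = 1/120.

1/120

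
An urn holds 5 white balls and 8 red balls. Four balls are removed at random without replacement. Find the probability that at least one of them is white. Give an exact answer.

129/143

P(no white) = 8/13 × 7/12 × 6/11 × 5/10 = 1680/17160 = 14/143.
P(at least one) = 1 − 14/143 = 129/143.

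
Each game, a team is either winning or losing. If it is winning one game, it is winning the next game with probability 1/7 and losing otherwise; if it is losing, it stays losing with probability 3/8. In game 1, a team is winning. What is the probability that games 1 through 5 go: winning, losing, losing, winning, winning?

Game 1 is given. For each transition, use the conditional probability from the current state:
P(losing | winning) = 6/7; P(losing | losing) = 3/8; P(winning | losing) = 5/8; P(winning | winning) = 1/7.
P = 6/7 × 3/8 × 5/8 × 1/7 = 90/3136 = 45/1568.

45/1568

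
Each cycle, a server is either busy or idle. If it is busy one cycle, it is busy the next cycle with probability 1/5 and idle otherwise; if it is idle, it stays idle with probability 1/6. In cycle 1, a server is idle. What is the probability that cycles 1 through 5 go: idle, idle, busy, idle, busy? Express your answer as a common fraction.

Cycle 1 is given. For each transition, use the conditional probability from the current state:
P(idle | idle) = 1/6; P(busy | idle) = 5/6; P(idle | busy) = 4/5; P(busy | idle) = 5/6.
P = 1/6 × 5/6 × 4/5 × 5/6 = 100/1080 = 5/54.

5/54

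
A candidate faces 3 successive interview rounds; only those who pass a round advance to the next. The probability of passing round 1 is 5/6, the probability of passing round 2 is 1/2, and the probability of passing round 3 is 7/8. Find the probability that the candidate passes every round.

Multiplying along the chain,
P = 5/6 × 1/2 × 7/8 = 35/96.

35/96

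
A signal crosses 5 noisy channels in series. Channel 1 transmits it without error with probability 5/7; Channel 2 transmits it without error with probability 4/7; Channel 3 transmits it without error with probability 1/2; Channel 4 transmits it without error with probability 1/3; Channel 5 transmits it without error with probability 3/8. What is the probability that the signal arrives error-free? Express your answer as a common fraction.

5/196

Multiplying along the chain,
P = 5/7 × 4/7 × 1/2 × 1/3 × 3/8 = 60/2352 = 5/196.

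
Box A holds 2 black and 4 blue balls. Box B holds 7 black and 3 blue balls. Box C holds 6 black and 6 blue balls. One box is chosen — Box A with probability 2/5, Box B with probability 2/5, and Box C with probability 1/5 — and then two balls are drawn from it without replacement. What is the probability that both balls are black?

427/1650

From Box A: P(both black) = (2/6)(1/5) = 1/15.
From Box B: P(both black) = (7/10)(6/9) = 7/15.
From Box C: P(both black) = (6/12)(5/11) = 5/22.
Total probability = (2/5)(1/15) + (2/5)(7/15) + (1/5)(5/22) = 427/1650.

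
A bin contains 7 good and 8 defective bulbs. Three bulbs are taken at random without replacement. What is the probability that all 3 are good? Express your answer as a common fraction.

1/13

P = 7/15 × 6/14 × 5/13 = 210/2730 = 1/13.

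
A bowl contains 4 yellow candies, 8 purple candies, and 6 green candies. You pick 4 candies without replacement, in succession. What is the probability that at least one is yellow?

P(no yellow) = 14/18 × 13/17 × 12/16 × 11/15 = 24024/73440 = 1001/3060.
P(at least one) = 1 − 1001/3060 = 2059/3060.

2059/3060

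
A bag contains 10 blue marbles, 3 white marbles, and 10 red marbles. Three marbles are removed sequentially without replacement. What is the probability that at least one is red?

P(no red) = 13/23 × 12/22 × 11/21 = 1716/10626 = 26/161.
P(at least one) = 1 − 26/161 = 135/161.

135/161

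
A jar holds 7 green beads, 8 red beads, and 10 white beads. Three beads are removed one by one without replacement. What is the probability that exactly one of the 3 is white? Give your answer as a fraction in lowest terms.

One ordering (white drawn first) has probability 10/25 × 15/24 × 14/23 = 2100/13800 = 7/46.
There are C(3,1) = 3 such orderings, each equally likely, so P = 3 × 7/46 = 21/46.

21/46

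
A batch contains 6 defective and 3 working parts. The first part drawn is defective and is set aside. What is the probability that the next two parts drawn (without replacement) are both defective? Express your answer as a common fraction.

With the first part removed, 5 defective remain out of 8.
P = 5/8 × 4/7 = 20/56 = 5/14.

5/14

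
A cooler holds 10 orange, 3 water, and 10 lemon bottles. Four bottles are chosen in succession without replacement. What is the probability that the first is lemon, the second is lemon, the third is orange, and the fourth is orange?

Multiply the probability of each draw given the previous ones:
P = 10/23 × 9/22 × 10/21 × 9/20 = 8100/212520 = 135/3542.

135/3542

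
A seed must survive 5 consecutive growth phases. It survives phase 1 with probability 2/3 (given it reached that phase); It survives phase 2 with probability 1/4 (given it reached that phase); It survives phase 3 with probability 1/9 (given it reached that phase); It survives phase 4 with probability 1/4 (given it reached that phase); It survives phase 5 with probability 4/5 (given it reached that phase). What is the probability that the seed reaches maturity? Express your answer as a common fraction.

1/270

The events are sequential, so multiply the conditional probabilities:
P = 2/3 × 1/4 × 1/9 × 1/4 × 4/5 = 8/2160 = 1/270.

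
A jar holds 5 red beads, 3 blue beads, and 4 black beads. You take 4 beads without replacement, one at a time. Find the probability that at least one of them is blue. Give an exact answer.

41/55

P(no blue) = 9/12 × 8/11 × 7/10 × 6/9 = 3024/11880 = 14/55.
P(at least one) = 1 − 14/55 = 41/55.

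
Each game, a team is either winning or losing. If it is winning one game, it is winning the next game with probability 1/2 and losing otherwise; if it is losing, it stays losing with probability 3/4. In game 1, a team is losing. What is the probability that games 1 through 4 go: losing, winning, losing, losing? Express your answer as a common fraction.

3/32

Game 1 is given. For each transition, use the conditional probability from the current state:
P(winning | losing) = 1/4; P(losing | winning) = 1/2; P(losing | losing) = 3/4.
P = 1/4 × 1/2 × 3/4 = 3/32.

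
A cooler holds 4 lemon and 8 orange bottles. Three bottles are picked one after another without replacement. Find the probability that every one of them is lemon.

1/55

P(all lemon) = 4/12 × 3/11 × 2/10 = 24/1320 = 1/55.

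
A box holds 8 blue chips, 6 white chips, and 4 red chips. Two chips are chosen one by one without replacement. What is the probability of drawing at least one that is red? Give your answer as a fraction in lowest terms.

P(no red) = 14/18 × 13/17 = 182/306 = 91/153.
P(at least one) = 1 − 91/153 = 62/153.

62/153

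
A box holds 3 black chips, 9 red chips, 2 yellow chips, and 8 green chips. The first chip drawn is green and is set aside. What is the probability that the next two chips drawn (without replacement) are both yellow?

1/210

After the first draw, 2 of the remaining 21 chips are yellow.
P = 2/21 × 1/20 = 2/420 = 1/210.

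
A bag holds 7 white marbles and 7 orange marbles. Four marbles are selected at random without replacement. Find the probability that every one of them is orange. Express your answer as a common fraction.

P(every draw is orange) = 7/14 × 6/13 × 5/12 × 4/11 = 840/24024 = 5/143.

5/143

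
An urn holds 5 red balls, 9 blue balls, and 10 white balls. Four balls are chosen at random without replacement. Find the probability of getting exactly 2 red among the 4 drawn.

One ordering (red drawn first) has probability 5/24 × 4/23 × 19/22 × 18/21 = 6840/255024 = 95/3542.
There are C(4,2) = 6 such orderings, each equally likely, so P = 6 × 95/3542 = 285/1771.

285/1771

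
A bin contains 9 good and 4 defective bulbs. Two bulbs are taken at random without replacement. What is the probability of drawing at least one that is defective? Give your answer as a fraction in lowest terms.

P(no defective) = 9/13 × 8/12 = 72/156 = 6/13.
P(at least one) = 1 − 6/13 = 7/13.

7/13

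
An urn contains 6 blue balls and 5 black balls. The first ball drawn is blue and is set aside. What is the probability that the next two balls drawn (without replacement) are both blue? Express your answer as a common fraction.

With the first ball removed, 5 blue remain out of 10.
P = 5/10 × 4/9 = 20/90 = 2/9.

2/9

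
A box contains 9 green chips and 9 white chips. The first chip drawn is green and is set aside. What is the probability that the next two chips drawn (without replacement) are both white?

9/34

With the first chip removed, 9 white remain out of 17.
P = 9/17 × 8/16 = 72/272 = 9/34.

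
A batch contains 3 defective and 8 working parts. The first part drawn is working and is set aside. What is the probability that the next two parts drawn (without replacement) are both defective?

1/15

After the first draw, 3 of the remaining 10 parts are defective.
P = 3/10 × 2/9 = 6/90 = 1/15.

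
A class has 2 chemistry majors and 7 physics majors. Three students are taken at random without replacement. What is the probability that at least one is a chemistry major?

P(no chemistry majors) = 7/9 × 6/8 × 5/7 = 210/504 = 5/12.
P(at least one) = 1 − 5/12 = 7/12.

7/12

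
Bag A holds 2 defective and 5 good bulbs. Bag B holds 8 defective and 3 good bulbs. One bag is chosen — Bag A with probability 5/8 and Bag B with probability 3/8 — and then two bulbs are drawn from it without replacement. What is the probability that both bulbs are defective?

2039/9240

From Bag A: P(both defective) = (2/7)(1/6) = 1/21.
From Bag B: P(both defective) = (8/11)(7/10) = 28/55.
Total probability = (5/8)(1/21) + (3/8)(28/55) = 2039/9240.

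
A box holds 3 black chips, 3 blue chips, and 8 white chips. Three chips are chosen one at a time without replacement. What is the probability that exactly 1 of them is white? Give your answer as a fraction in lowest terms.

One ordering (white drawn first) has probability 8/14 × 6/13 × 5/12 = 240/2184 = 10/91.
There are C(3,1) = 3 such orderings, each equally likely, so P = 3 × 10/91 = 30/91.

30/91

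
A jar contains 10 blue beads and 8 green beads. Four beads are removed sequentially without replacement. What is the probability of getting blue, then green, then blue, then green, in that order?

Chain rule:
P = 10/18 × 8/17 × 9/16 × 7/15 = 5040/73440 = 7/102.

7/102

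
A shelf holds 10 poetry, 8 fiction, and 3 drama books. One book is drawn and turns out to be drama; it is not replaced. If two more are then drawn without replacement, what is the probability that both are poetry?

With the first book removed, 10 poetry remain out of 20.
P = 10/20 × 9/19 = 90/380 = 9/38.

9/38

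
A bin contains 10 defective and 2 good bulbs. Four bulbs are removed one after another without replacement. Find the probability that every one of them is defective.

14/33

P(all defective) = 10/12 × 9/11 × 8/10 × 7/9 = 5040/11880 = 14/33.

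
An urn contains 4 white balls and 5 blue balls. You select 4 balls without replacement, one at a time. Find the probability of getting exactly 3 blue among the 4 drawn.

One ordering (blue drawn first) has probability 5/9 × 4/8 × 3/7 × 4/6 = 240/3024 = 5/63.
There are C(4,3) = 4 such orderings, each equally likely, so P = 4 × 5/63 = 20/63.

20/63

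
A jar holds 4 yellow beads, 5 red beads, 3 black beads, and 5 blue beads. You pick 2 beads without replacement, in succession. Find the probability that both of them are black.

P = 3/17 × 2/16 = 6/272 = 3/136.

3/136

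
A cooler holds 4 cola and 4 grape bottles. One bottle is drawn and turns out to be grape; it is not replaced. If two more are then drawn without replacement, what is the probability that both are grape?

1/7

After the first draw, 3 of the remaining 7 bottles are grape.
P = 3/7 × 2/6 = 6/42 = 1/7.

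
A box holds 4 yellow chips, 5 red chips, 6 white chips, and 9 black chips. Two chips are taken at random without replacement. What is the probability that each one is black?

3/23

P(every draw is black) = 9/24 × 8/23 = 72/552 = 3/23.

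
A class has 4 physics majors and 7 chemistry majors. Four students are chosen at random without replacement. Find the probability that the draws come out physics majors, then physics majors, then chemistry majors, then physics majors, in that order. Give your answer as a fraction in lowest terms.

7/330

Chain rule:
P = 4/11 × 3/10 × 7/9 × 2/8 = 168/7920 = 7/330.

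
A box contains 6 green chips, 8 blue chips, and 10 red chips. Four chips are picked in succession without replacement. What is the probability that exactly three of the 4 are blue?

64/759

One ordering (blue drawn first) has probability 8/24 × 7/23 × 6/22 × 16/21 = 5376/255024 = 16/759.
There are C(4,3) = 4 such orderings, each equally likely, so P = 4 × 16/759 = 64/759.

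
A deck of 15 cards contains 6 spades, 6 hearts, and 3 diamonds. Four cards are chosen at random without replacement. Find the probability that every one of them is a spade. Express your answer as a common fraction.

P(all spades) = 6/15 × 5/14 × 4/13 × 3/12 = 360/32760 = 1/91.

1/91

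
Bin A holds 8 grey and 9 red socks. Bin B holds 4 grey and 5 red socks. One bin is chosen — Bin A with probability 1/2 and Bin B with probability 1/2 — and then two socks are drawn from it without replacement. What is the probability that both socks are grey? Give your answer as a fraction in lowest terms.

From Bin A: P(both grey) = (8/17)(7/16) = 7/34.
From Bin B: P(both grey) = (4/9)(3/8) = 1/6.
Total probability = (1/2)(7/34) + (1/2)(1/6) = 19/102.

19/102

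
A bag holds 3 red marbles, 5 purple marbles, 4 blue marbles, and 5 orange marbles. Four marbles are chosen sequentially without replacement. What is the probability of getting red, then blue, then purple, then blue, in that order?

3/952

Chain rule:
P = 3/17 × 4/16 × 5/15 × 3/14 = 180/57120 = 3/952.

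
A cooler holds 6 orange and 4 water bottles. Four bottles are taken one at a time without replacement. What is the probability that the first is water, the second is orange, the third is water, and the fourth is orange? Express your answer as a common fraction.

Chain rule:
P = 4/10 × 6/9 × 3/8 × 5/7 = 360/5040 = 1/14.

1/14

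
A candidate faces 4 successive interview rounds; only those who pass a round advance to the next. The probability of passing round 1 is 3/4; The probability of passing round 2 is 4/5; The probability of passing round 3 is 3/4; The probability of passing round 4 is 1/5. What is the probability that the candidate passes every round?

9/100

Each stage is reached only if all earlier stages succeed, so
P = 3/4 × 4/5 × 3/4 × 1/5 = 36/400 = 9/100.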